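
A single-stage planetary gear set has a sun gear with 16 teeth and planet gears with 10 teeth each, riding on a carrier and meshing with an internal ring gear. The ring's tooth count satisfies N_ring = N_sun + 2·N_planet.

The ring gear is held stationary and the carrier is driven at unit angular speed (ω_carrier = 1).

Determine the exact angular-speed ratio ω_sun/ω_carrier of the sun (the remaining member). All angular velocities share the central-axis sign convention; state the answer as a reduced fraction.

13/4

N_ring = 16 + 2·10 = 36
16(ω_s−ω_c) = −36(ω_r−ω_c),  ω_r=0, ω_c=1
ω_s = 1 − (36/16)(0−1) = 13/4
ω_s/ω_c = 13/4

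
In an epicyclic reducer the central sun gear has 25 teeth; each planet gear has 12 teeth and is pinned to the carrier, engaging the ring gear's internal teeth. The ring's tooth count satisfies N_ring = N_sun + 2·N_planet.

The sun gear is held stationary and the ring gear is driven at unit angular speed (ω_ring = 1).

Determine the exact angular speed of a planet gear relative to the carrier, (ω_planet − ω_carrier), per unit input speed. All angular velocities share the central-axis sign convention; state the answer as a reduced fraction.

N_ring = 25 + 2·12 = 49
25(ω_s−ω_c) = −49(ω_r−ω_c),  ω_s=0, ω_r=1
25(0−ω_c) = −49(1−ω_c)  ⇒  74ω_c = 49  ⇒  ω_c = 49/74
sun–planet: 25·(0−49/74) = −12·(ω_p−ω_c)  ⇒  ω_p−ω_c = −(25/12)·(-49/74) = 1225/888

1225/888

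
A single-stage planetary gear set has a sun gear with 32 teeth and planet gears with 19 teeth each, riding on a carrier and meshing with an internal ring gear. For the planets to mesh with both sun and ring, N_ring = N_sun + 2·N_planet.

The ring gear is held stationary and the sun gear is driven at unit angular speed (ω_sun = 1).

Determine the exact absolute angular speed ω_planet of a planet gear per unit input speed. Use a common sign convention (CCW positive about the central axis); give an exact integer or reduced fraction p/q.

N_ring = 32 + 2·19 = 70
32(ω_s−ω_c) = −70(ω_r−ω_c),  ω_r=0, ω_s=1
32(1−ω_c) = −70(0−ω_c)  ⇒  102ω_c = 32  ⇒  ω_c = 16/51
sun–planet: 32·(1−16/51) = −19·(ω_p−ω_c)  ⇒  ω_p−ω_c = −(32/19)·(35/51) = -1120/969
ω_p = 16/51 − 1120/969 = -16/19

-16/19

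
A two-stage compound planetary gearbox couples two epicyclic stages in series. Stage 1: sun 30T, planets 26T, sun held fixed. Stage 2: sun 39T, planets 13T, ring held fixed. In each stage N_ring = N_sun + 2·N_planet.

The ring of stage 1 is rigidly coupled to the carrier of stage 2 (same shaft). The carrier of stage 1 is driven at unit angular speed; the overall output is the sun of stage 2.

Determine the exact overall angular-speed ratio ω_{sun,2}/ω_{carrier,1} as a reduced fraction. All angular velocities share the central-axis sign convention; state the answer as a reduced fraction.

Stage 1: N_ring = 30 + 2·26 = 82
Stage 1: 30(ω_s−ω_c) = −82(ω_r−ω_c),  ω_s=0, ω_c=1
Stage 1: ω_r = 1 − (30/82)(0−1) = 56/41
  ⇒ ω_r¹/ω_c¹ = 56/41
Stage 2: N_ring = 39 + 2·13 = 65
Stage 2: 39(ω_s−ω_c) = −65(ω_r−ω_c),  ω_r=0, ω_c=1
Stage 2: ω_s = 1 − (65/39)(0−1) = 8/3
  ⇒ ω_s²/ω_c² = 8/3
Coupling ω_c² = ω_r¹ ⇒ overall = 56/41 × 8/3 = 448/123

448/123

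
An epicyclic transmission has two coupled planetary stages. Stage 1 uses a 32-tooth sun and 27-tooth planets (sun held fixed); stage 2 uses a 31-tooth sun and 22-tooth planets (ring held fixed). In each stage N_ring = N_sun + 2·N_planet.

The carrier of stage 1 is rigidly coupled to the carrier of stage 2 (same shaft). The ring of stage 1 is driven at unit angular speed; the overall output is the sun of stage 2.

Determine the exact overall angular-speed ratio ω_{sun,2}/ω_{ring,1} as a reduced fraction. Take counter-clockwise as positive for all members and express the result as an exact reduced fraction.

4558/1829

Stage 1: N_ring = 32 + 2·27 = 86
Stage 1: 32(ω_s−ω_c) = −86(ω_r−ω_c),  ω_s=0, ω_r=1
Stage 1: 32(0−ω_c) = −86(1−ω_c)  ⇒  118ω_c = 86  ⇒  ω_c = 43/59
  ⇒ ω_c¹/ω_r¹ = 43/59
Stage 2: N_ring = 31 + 2·22 = 75
Stage 2: 31(ω_s−ω_c) = −75(ω_r−ω_c),  ω_r=0, ω_c=1
Stage 2: ω_s = 1 − (75/31)(0−1) = 106/31
  ⇒ ω_s²/ω_c² = 106/31
Coupling ω_c² = ω_c¹ ⇒ overall = 43/59 × 106/31 = 4558/1829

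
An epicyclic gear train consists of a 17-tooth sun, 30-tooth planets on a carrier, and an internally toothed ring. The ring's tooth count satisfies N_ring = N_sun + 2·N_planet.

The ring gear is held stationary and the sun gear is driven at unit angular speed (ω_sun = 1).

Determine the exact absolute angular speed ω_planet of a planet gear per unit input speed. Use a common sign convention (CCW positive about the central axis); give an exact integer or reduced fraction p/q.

-17/60

N_ring = 17 + 2·30 = 77
17(ω_s−ω_c) = −77(ω_r−ω_c),  ω_r=0, ω_s=1
17(1−ω_c) = −77(0−ω_c)  ⇒  94ω_c = 17  ⇒  ω_c = 17/94
sun–planet: 17·(1−17/94) = −30·(ω_p−ω_c)  ⇒  ω_p−ω_c = −(17/30)·(77/94) = -1309/2820
ω_p = 17/94 − 1309/2820 = -17/60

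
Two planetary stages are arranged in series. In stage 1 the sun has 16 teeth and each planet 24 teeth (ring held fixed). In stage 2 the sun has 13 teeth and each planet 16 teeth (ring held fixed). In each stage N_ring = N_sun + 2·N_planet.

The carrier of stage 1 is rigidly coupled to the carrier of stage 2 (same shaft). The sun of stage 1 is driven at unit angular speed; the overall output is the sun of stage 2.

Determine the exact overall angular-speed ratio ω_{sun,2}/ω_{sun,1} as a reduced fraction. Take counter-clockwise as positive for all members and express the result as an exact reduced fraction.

58/65

Stage 1: N_ring = 16 + 2·24 = 64
Stage 1: 16(ω_s−ω_c) = −64(ω_r−ω_c),  ω_r=0, ω_s=1
Stage 1: 16(1−ω_c) = −64(0−ω_c)  ⇒  80ω_c = 16  ⇒  ω_c = 1/5
  ⇒ ω_c¹/ω_s¹ = 1/5
Stage 2: N_ring = 13 + 2·16 = 45
Stage 2: 13(ω_s−ω_c) = −45(ω_r−ω_c),  ω_r=0, ω_c=1
Stage 2: ω_s = 1 − (45/13)(0−1) = 58/13
  ⇒ ω_s²/ω_c² = 58/13
Coupling ω_c² = ω_c¹ ⇒ overall = 1/5 × 58/13 = 58/65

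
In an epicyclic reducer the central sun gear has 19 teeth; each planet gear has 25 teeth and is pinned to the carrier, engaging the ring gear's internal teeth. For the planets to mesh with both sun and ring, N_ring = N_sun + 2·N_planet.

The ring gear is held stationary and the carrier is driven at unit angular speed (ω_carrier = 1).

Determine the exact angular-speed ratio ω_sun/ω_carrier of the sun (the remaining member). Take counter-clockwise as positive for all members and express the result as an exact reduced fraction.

N_ring = 19 + 2·25 = 69
19(ω_s−ω_c) = −69(ω_r−ω_c),  ω_r=0, ω_c=1
ω_s = 1 − (69/19)(0−1) = 88/19
ω_s/ω_c = 88/19

88/19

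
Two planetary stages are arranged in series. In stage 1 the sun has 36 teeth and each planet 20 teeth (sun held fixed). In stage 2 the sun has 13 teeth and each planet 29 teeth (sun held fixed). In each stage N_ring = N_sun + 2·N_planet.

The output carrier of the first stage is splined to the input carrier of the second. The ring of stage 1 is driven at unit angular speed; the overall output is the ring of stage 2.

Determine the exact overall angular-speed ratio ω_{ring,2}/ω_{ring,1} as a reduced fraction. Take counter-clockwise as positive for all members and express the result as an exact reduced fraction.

57/71

Stage 1: N_ring = 36 + 2·20 = 76
Stage 1: 36(ω_s−ω_c) = −76(ω_r−ω_c),  ω_s=0, ω_r=1
Stage 1: 36(0−ω_c) = −76(1−ω_c)  ⇒  112ω_c = 76  ⇒  ω_c = 19/28
  ⇒ ω_c¹/ω_r¹ = 19/28
Stage 2: N_ring = 13 + 2·29 = 71
Stage 2: 13(ω_s−ω_c) = −71(ω_r−ω_c),  ω_s=0, ω_c=1
Stage 2: ω_r = 1 − (13/71)(0−1) = 84/71
  ⇒ ω_r²/ω_c² = 84/71
Coupling ω_c² = ω_c¹ ⇒ overall = 19/28 × 84/71 = 57/71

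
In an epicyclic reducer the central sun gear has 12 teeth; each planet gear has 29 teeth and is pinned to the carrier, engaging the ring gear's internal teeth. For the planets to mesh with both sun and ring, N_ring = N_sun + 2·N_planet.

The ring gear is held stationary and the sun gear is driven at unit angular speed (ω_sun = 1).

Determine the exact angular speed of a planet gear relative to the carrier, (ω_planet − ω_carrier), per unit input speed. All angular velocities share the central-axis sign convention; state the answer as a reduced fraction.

-420/1189

N_ring = 12 + 2·29 = 70
12(ω_s−ω_c) = −70(ω_r−ω_c),  ω_r=0, ω_s=1
12(1−ω_c) = −70(0−ω_c)  ⇒  82ω_c = 12  ⇒  ω_c = 6/41
sun–planet: 12·(1−6/41) = −29·(ω_p−ω_c)  ⇒  ω_p−ω_c = −(12/29)·(35/41) = -420/1189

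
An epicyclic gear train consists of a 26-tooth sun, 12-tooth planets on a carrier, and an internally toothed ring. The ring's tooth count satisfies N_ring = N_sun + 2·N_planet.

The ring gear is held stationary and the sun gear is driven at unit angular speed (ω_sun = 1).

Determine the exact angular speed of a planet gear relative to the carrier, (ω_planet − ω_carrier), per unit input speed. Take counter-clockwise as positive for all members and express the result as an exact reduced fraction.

N_ring = 26 + 2·12 = 50
26(ω_s−ω_c) = −50(ω_r−ω_c),  ω_r=0, ω_s=1
26(1−ω_c) = −50(0−ω_c)  ⇒  76ω_c = 26  ⇒  ω_c = 13/38
sun–planet: 26·(1−13/38) = −12·(ω_p−ω_c)  ⇒  ω_p−ω_c = −(26/12)·(25/38) = -325/228

-325/228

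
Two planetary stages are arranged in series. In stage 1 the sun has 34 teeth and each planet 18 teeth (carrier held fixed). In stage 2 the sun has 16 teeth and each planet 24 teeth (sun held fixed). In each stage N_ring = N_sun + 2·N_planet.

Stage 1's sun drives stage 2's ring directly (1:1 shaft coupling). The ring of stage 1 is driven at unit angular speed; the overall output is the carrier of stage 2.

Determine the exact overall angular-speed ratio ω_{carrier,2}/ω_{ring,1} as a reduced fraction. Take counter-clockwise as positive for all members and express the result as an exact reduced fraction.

-28/17

Stage 1: N_ring = 34 + 2·18 = 70
Stage 1: 34(ω_s−ω_c) = −70(ω_r−ω_c),  ω_c=0, ω_r=1
Stage 1: ω_s = 0 − (70/34)(1−0) = -35/17
  ⇒ ω_s¹/ω_r¹ = -35/17
Stage 2: N_ring = 16 + 2·24 = 64
Stage 2: 16(ω_s−ω_c) = −64(ω_r−ω_c),  ω_s=0, ω_r=1
Stage 2: 16(0−ω_c) = −64(1−ω_c)  ⇒  80ω_c = 64  ⇒  ω_c = 4/5
  ⇒ ω_c²/ω_r² = 4/5
Coupling ω_r² = ω_s¹ ⇒ overall = -35/17 × 4/5 = -28/17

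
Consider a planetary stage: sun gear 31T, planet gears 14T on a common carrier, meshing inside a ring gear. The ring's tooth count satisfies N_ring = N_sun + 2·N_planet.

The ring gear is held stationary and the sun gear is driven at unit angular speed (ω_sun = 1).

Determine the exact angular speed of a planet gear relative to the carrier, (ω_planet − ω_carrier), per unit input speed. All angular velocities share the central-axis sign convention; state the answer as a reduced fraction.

-1829/1260

N_ring = 31 + 2·14 = 59
31(ω_s−ω_c) = −59(ω_r−ω_c),  ω_r=0, ω_s=1
31(1−ω_c) = −59(0−ω_c)  ⇒  90ω_c = 31  ⇒  ω_c = 31/90
sun–planet: 31·(1−31/90) = −14·(ω_p−ω_c)  ⇒  ω_p−ω_c = −(31/14)·(59/90) = -1829/1260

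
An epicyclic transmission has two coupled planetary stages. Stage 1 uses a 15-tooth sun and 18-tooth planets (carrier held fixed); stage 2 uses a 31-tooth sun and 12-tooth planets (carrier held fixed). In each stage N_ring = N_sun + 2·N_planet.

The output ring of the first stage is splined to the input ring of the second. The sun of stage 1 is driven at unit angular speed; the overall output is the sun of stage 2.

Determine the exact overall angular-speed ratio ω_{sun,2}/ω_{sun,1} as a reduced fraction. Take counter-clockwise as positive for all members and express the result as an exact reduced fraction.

Stage 1: N_ring = 15 + 2·18 = 51
Stage 1: 15(ω_s−ω_c) = −51(ω_r−ω_c),  ω_c=0, ω_s=1
Stage 1: ω_r = 0 − (15/51)(1−0) = -5/17
  ⇒ ω_r¹/ω_s¹ = -5/17
Stage 2: N_ring = 31 + 2·12 = 55
Stage 2: 31(ω_s−ω_c) = −55(ω_r−ω_c),  ω_c=0, ω_r=1
Stage 2: ω_s = 0 − (55/31)(1−0) = -55/31
  ⇒ ω_s²/ω_r² = -55/31
Coupling ω_r² = ω_r¹ ⇒ overall = -5/17 × -55/31 = 275/527

275/527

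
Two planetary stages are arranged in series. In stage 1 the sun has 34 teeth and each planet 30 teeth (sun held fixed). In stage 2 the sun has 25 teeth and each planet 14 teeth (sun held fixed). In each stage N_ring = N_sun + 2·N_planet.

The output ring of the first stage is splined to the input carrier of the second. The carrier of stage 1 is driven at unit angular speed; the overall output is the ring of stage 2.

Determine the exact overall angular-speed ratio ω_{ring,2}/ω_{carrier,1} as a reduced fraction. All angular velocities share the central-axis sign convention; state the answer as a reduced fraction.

Stage 1: N_ring = 34 + 2·30 = 94
Stage 1: 34(ω_s−ω_c) = −94(ω_r−ω_c),  ω_s=0, ω_c=1
Stage 1: ω_r = 1 − (34/94)(0−1) = 64/47
  ⇒ ω_r¹/ω_c¹ = 64/47
Stage 2: N_ring = 25 + 2·14 = 53
Stage 2: 25(ω_s−ω_c) = −53(ω_r−ω_c),  ω_s=0, ω_c=1
Stage 2: ω_r = 1 − (25/53)(0−1) = 78/53
  ⇒ ω_r²/ω_c² = 78/53
Coupling ω_c² = ω_r¹ ⇒ overall = 64/47 × 78/53 = 4992/2491

4992/2491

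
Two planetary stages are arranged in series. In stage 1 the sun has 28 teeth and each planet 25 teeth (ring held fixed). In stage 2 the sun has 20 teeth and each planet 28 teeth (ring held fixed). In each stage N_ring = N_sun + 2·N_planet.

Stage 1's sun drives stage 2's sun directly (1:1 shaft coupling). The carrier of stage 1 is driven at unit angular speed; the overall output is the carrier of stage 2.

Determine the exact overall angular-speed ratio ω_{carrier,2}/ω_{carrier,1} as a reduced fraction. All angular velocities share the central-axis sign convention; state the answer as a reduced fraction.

Stage 1: N_ring = 28 + 2·25 = 78
Stage 1: 28(ω_s−ω_c) = −78(ω_r−ω_c),  ω_r=0, ω_c=1
Stage 1: ω_s = 1 − (78/28)(0−1) = 53/14
  ⇒ ω_s¹/ω_c¹ = 53/14
Stage 2: N_ring = 20 + 2·28 = 76
Stage 2: 20(ω_s−ω_c) = −76(ω_r−ω_c),  ω_r=0, ω_s=1
Stage 2: 20(1−ω_c) = −76(0−ω_c)  ⇒  96ω_c = 20  ⇒  ω_c = 5/24
  ⇒ ω_c²/ω_s² = 5/24
Coupling ω_s² = ω_s¹ ⇒ overall = 53/14 × 5/24 = 265/336

265/336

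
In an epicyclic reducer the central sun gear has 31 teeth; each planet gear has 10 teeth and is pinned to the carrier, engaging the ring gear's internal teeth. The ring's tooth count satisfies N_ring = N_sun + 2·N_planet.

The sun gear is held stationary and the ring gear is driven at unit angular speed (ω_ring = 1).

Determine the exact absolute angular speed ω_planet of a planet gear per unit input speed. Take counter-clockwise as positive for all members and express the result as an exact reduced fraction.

N_ring = 31 + 2·10 = 51
31(ω_s−ω_c) = −51(ω_r−ω_c),  ω_s=0, ω_r=1
31(0−ω_c) = −51(1−ω_c)  ⇒  82ω_c = 51  ⇒  ω_c = 51/82
sun–planet: 31·(0−51/82) = −10·(ω_p−ω_c)  ⇒  ω_p−ω_c = −(31/10)·(-51/82) = 1581/820
ω_p = 51/82 + 1581/820 = 51/20

51/20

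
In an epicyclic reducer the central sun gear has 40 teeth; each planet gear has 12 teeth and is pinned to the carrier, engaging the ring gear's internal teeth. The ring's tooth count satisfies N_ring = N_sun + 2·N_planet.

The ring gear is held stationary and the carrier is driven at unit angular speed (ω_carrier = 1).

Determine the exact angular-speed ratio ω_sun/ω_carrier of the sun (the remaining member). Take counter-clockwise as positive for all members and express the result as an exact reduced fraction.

N_ring = 40 + 2·12 = 64
40(ω_s−ω_c) = −64(ω_r−ω_c),  ω_r=0, ω_c=1
ω_s = 1 − (64/40)(0−1) = 13/5
ω_s/ω_c = 13/5

13/5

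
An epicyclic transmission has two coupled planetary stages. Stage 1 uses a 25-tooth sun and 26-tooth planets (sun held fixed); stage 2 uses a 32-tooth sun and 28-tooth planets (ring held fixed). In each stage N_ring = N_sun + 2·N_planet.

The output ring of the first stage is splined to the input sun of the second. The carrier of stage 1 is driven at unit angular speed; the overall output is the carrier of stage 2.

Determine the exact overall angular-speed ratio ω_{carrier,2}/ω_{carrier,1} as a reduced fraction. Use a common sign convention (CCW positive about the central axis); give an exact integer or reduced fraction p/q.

Stage 1: N_ring = 25 + 2·26 = 77
Stage 1: 25(ω_s−ω_c) = −77(ω_r−ω_c),  ω_s=0, ω_c=1
Stage 1: ω_r = 1 − (25/77)(0−1) = 102/77
  ⇒ ω_r¹/ω_c¹ = 102/77
Stage 2: N_ring = 32 + 2·28 = 88
Stage 2: 32(ω_s−ω_c) = −88(ω_r−ω_c),  ω_r=0, ω_s=1
Stage 2: 32(1−ω_c) = −88(0−ω_c)  ⇒  120ω_c = 32  ⇒  ω_c = 4/15
  ⇒ ω_c²/ω_s² = 4/15
Coupling ω_s² = ω_r¹ ⇒ overall = 102/77 × 4/15 = 136/385

136/385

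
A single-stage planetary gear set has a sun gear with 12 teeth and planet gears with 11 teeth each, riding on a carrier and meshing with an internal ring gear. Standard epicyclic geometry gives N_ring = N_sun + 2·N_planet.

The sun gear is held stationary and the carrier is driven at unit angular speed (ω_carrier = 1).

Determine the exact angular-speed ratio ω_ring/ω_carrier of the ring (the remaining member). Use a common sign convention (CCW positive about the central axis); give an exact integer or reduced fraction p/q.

23/17

N_ring = 12 + 2·11 = 34
12(ω_s−ω_c) = −34(ω_r−ω_c),  ω_s=0, ω_c=1
ω_r = 1 − (12/34)(0−1) = 23/17
ω_r/ω_c = 23/17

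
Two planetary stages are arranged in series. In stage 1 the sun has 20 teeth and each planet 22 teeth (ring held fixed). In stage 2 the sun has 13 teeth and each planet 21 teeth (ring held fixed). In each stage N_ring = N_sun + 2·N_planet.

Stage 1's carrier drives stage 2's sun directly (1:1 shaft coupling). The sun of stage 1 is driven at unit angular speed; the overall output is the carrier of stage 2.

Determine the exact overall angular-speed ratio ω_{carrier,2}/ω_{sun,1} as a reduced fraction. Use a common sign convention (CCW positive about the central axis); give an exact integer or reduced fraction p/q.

65/1428

Stage 1: N_ring = 20 + 2·22 = 64
Stage 1: 20(ω_s−ω_c) = −64(ω_r−ω_c),  ω_r=0, ω_s=1
Stage 1: 20(1−ω_c) = −64(0−ω_c)  ⇒  84ω_c = 20  ⇒  ω_c = 5/21
  ⇒ ω_c¹/ω_s¹ = 5/21
Stage 2: N_ring = 13 + 2·21 = 55
Stage 2: 13(ω_s−ω_c) = −55(ω_r−ω_c),  ω_r=0, ω_s=1
Stage 2: 13(1−ω_c) = −55(0−ω_c)  ⇒  68ω_c = 13  ⇒  ω_c = 13/68
  ⇒ ω_c²/ω_s² = 13/68
Coupling ω_s² = ω_c¹ ⇒ overall = 5/21 × 13/68 = 65/1428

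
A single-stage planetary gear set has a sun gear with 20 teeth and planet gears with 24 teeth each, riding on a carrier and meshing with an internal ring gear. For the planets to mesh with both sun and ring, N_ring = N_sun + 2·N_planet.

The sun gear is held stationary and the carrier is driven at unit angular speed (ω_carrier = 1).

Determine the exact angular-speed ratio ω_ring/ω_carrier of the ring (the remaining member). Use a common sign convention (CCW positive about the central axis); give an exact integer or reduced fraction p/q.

22/17

N_ring = 20 + 2·24 = 68
20(ω_s−ω_c) = −68(ω_r−ω_c),  ω_s=0, ω_c=1
ω_r = 1 − (20/68)(0−1) = 22/17
ω_r/ω_c = 22/17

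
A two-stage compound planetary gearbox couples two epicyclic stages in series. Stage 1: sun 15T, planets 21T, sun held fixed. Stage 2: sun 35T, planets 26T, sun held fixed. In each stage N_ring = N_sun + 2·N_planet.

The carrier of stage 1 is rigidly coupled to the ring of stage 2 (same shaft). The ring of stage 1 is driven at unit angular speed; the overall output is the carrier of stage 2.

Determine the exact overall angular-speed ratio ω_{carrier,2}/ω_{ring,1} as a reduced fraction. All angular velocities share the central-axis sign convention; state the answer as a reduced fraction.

551/976

Stage 1: N_ring = 15 + 2·21 = 57
Stage 1: 15(ω_s−ω_c) = −57(ω_r−ω_c),  ω_s=0, ω_r=1
Stage 1: 15(0−ω_c) = −57(1−ω_c)  ⇒  72ω_c = 57  ⇒  ω_c = 19/24
  ⇒ ω_c¹/ω_r¹ = 19/24
Stage 2: N_ring = 35 + 2·26 = 87
Stage 2: 35(ω_s−ω_c) = −87(ω_r−ω_c),  ω_s=0, ω_r=1
Stage 2: 35(0−ω_c) = −87(1−ω_c)  ⇒  122ω_c = 87  ⇒  ω_c = 87/122
  ⇒ ω_c²/ω_r² = 87/122
Coupling ω_r² = ω_c¹ ⇒ overall = 19/24 × 87/122 = 551/976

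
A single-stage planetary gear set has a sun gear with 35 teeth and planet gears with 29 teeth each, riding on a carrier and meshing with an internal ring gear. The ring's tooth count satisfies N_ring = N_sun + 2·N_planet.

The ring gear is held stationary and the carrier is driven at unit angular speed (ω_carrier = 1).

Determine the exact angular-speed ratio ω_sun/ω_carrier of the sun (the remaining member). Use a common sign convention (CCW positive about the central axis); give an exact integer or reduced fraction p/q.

N_ring = 35 + 2·29 = 93
35(ω_s−ω_c) = −93(ω_r−ω_c),  ω_r=0, ω_c=1
ω_s = 1 − (93/35)(0−1) = 128/35
ω_s/ω_c = 128/35

128/35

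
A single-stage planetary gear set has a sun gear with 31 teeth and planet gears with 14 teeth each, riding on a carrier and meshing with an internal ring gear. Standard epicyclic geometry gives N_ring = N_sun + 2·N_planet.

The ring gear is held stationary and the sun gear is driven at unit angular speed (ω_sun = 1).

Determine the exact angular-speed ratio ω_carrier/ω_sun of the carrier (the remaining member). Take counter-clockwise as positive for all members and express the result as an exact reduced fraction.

N_ring = 31 + 2·14 = 59
31(ω_s−ω_c) = −59(ω_r−ω_c),  ω_r=0, ω_s=1
31(1−ω_c) = −59(0−ω_c)  ⇒  90ω_c = 31  ⇒  ω_c = 31/90
ω_c/ω_s = 31/90

31/90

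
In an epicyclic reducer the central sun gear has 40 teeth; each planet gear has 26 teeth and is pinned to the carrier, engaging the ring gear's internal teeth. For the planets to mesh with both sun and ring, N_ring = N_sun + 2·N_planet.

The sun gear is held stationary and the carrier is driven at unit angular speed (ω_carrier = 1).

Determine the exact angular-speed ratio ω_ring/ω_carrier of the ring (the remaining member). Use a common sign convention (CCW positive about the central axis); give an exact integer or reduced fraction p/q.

33/23

N_ring = 40 + 2·26 = 92
40(ω_s−ω_c) = −92(ω_r−ω_c),  ω_s=0, ω_c=1
ω_r = 1 − (40/92)(0−1) = 33/23
ω_r/ω_c = 33/23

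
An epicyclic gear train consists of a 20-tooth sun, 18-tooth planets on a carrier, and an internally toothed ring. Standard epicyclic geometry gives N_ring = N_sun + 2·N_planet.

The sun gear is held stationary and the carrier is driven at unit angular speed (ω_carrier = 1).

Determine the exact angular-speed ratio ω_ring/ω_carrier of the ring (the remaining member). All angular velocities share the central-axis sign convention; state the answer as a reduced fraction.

N_ring = 20 + 2·18 = 56
20(ω_s−ω_c) = −56(ω_r−ω_c),  ω_s=0, ω_c=1
ω_r = 1 − (20/56)(0−1) = 19/14
ω_r/ω_c = 19/14

19/14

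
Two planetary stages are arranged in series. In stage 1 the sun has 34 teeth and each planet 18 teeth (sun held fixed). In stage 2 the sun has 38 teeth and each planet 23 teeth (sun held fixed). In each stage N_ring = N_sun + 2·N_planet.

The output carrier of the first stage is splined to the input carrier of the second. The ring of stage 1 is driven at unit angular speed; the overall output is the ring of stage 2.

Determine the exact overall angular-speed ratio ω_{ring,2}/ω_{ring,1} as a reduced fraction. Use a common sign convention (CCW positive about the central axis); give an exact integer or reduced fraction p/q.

305/312

Stage 1: N_ring = 34 + 2·18 = 70
Stage 1: 34(ω_s−ω_c) = −70(ω_r−ω_c),  ω_s=0, ω_r=1
Stage 1: 34(0−ω_c) = −70(1−ω_c)  ⇒  104ω_c = 70  ⇒  ω_c = 35/52
  ⇒ ω_c¹/ω_r¹ = 35/52
Stage 2: N_ring = 38 + 2·23 = 84
Stage 2: 38(ω_s−ω_c) = −84(ω_r−ω_c),  ω_s=0, ω_c=1
Stage 2: ω_r = 1 − (38/84)(0−1) = 61/42
  ⇒ ω_r²/ω_c² = 61/42
Coupling ω_c² = ω_c¹ ⇒ overall = 35/52 × 61/42 = 305/312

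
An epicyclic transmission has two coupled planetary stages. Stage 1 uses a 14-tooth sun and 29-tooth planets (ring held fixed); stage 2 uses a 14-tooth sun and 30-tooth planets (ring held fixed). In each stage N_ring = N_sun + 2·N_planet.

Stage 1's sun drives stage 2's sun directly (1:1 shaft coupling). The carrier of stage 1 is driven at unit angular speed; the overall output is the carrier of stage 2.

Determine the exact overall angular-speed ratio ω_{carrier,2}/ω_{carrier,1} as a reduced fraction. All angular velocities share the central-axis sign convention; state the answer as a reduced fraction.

43/44

Stage 1: N_ring = 14 + 2·29 = 72
Stage 1: 14(ω_s−ω_c) = −72(ω_r−ω_c),  ω_r=0, ω_c=1
Stage 1: ω_s = 1 − (72/14)(0−1) = 43/7
  ⇒ ω_s¹/ω_c¹ = 43/7
Stage 2: N_ring = 14 + 2·30 = 74
Stage 2: 14(ω_s−ω_c) = −74(ω_r−ω_c),  ω_r=0, ω_s=1
Stage 2: 14(1−ω_c) = −74(0−ω_c)  ⇒  88ω_c = 14  ⇒  ω_c = 7/44
  ⇒ ω_c²/ω_s² = 7/44
Coupling ω_s² = ω_s¹ ⇒ overall = 43/7 × 7/44 = 43/44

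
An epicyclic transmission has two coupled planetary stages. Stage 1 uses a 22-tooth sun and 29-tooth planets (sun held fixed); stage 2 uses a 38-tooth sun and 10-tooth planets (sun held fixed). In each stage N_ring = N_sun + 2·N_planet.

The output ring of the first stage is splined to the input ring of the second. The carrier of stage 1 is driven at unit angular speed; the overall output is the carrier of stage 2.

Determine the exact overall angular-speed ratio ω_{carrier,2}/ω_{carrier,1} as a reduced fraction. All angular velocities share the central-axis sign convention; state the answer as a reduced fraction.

Stage 1: N_ring = 22 + 2·29 = 80
Stage 1: 22(ω_s−ω_c) = −80(ω_r−ω_c),  ω_s=0, ω_c=1
Stage 1: ω_r = 1 − (22/80)(0−1) = 51/40
  ⇒ ω_r¹/ω_c¹ = 51/40
Stage 2: N_ring = 38 + 2·10 = 58
Stage 2: 38(ω_s−ω_c) = −58(ω_r−ω_c),  ω_s=0, ω_r=1
Stage 2: 38(0−ω_c) = −58(1−ω_c)  ⇒  96ω_c = 58  ⇒  ω_c = 29/48
  ⇒ ω_c²/ω_r² = 29/48
Coupling ω_r² = ω_r¹ ⇒ overall = 51/40 × 29/48 = 493/640

493/640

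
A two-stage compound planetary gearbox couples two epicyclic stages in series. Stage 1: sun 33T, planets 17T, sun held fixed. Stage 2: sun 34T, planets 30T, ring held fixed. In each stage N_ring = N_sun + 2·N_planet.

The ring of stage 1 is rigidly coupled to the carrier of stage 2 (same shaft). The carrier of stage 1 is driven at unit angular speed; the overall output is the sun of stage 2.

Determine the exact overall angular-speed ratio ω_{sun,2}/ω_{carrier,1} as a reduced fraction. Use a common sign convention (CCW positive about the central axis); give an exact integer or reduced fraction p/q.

Stage 1: N_ring = 33 + 2·17 = 67
Stage 1: 33(ω_s−ω_c) = −67(ω_r−ω_c),  ω_s=0, ω_c=1
Stage 1: ω_r = 1 − (33/67)(0−1) = 100/67
  ⇒ ω_r¹/ω_c¹ = 100/67
Stage 2: N_ring = 34 + 2·30 = 94
Stage 2: 34(ω_s−ω_c) = −94(ω_r−ω_c),  ω_r=0, ω_c=1
Stage 2: ω_s = 1 − (94/34)(0−1) = 64/17
  ⇒ ω_s²/ω_c² = 64/17
Coupling ω_c² = ω_r¹ ⇒ overall = 100/67 × 64/17 = 6400/1139

6400/1139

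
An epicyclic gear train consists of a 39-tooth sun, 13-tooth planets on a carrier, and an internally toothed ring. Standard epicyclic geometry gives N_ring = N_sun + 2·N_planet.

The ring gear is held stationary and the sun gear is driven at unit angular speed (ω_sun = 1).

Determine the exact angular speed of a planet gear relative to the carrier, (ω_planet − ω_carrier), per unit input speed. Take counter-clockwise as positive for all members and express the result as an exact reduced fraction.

N_ring = 39 + 2·13 = 65
39(ω_s−ω_c) = −65(ω_r−ω_c),  ω_r=0, ω_s=1
39(1−ω_c) = −65(0−ω_c)  ⇒  104ω_c = 39  ⇒  ω_c = 3/8
sun–planet: 39·(1−3/8) = −13·(ω_p−ω_c)  ⇒  ω_p−ω_c = −(39/13)·(5/8) = -15/8

-15/8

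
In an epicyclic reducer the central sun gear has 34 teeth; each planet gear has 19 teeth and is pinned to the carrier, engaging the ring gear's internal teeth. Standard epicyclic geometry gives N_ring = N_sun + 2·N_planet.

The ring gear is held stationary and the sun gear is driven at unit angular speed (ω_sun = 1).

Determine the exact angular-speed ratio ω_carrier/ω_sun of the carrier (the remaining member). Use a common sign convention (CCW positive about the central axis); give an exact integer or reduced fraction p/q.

17/53

N_ring = 34 + 2·19 = 72
34(ω_s−ω_c) = −72(ω_r−ω_c),  ω_r=0, ω_s=1
34(1−ω_c) = −72(0−ω_c)  ⇒  106ω_c = 34  ⇒  ω_c = 17/53
ω_c/ω_s = 17/53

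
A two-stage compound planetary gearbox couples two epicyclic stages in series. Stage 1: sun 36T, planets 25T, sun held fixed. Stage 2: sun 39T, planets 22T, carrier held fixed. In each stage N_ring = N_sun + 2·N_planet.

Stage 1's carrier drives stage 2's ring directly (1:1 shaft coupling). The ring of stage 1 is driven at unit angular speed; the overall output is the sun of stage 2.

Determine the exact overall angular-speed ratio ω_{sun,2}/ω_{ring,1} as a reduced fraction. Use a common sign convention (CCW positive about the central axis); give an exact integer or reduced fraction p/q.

-3569/2379

Stage 1: N_ring = 36 + 2·25 = 86
Stage 1: 36(ω_s−ω_c) = −86(ω_r−ω_c),  ω_s=0, ω_r=1
Stage 1: 36(0−ω_c) = −86(1−ω_c)  ⇒  122ω_c = 86  ⇒  ω_c = 43/61
  ⇒ ω_c¹/ω_r¹ = 43/61
Stage 2: N_ring = 39 + 2·22 = 83
Stage 2: 39(ω_s−ω_c) = −83(ω_r−ω_c),  ω_c=0, ω_r=1
Stage 2: ω_s = 0 − (83/39)(1−0) = -83/39
  ⇒ ω_s²/ω_r² = -83/39
Coupling ω_r² = ω_c¹ ⇒ overall = 43/61 × -83/39 = -3569/2379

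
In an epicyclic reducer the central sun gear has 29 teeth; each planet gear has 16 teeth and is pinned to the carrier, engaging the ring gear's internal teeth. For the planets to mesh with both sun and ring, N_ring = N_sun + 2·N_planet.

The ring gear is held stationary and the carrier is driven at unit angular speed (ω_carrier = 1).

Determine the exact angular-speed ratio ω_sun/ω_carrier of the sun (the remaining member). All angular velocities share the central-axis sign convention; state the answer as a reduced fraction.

90/29

N_ring = 29 + 2·16 = 61
29(ω_s−ω_c) = −61(ω_r−ω_c),  ω_r=0, ω_c=1
ω_s = 1 − (61/29)(0−1) = 90/29
ω_s/ω_c = 90/29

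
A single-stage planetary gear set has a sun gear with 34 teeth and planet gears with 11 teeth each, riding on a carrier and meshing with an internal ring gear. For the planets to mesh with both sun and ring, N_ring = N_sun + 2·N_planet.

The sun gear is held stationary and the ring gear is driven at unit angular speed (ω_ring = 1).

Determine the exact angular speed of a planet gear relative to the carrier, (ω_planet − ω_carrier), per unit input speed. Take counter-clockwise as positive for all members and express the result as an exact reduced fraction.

952/495

N_ring = 34 + 2·11 = 56
34(ω_s−ω_c) = −56(ω_r−ω_c),  ω_s=0, ω_r=1
34(0−ω_c) = −56(1−ω_c)  ⇒  90ω_c = 56  ⇒  ω_c = 28/45
sun–planet: 34·(0−28/45) = −11·(ω_p−ω_c)  ⇒  ω_p−ω_c = −(34/11)·(-28/45) = 952/495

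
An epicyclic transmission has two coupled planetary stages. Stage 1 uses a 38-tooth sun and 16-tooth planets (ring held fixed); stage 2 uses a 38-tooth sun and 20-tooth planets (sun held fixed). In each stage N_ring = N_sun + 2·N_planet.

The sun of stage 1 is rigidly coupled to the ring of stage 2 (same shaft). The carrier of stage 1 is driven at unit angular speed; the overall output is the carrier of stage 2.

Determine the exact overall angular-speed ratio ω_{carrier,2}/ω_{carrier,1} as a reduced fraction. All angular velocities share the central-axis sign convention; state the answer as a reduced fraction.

1053/551

Stage 1: N_ring = 38 + 2·16 = 70
Stage 1: 38(ω_s−ω_c) = −70(ω_r−ω_c),  ω_r=0, ω_c=1
Stage 1: ω_s = 1 − (70/38)(0−1) = 54/19
  ⇒ ω_s¹/ω_c¹ = 54/19
Stage 2: N_ring = 38 + 2·20 = 78
Stage 2: 38(ω_s−ω_c) = −78(ω_r−ω_c),  ω_s=0, ω_r=1
Stage 2: 38(0−ω_c) = −78(1−ω_c)  ⇒  116ω_c = 78  ⇒  ω_c = 39/58
  ⇒ ω_c²/ω_r² = 39/58
Coupling ω_r² = ω_s¹ ⇒ overall = 54/19 × 39/58 = 1053/551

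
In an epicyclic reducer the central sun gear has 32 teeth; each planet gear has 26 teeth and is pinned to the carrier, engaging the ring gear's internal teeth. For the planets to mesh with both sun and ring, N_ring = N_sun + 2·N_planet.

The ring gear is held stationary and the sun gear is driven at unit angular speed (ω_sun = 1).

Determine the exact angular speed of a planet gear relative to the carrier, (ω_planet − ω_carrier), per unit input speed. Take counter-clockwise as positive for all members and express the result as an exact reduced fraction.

-336/377

N_ring = 32 + 2·26 = 84
32(ω_s−ω_c) = −84(ω_r−ω_c),  ω_r=0, ω_s=1
32(1−ω_c) = −84(0−ω_c)  ⇒  116ω_c = 32  ⇒  ω_c = 8/29
sun–planet: 32·(1−8/29) = −26·(ω_p−ω_c)  ⇒  ω_p−ω_c = −(32/26)·(21/29) = -336/377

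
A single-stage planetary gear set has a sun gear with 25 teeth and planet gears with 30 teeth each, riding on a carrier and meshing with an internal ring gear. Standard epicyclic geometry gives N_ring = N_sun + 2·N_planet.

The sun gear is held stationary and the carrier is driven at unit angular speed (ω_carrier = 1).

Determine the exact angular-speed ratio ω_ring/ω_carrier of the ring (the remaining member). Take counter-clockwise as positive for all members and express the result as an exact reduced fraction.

N_ring = 25 + 2·30 = 85
25(ω_s−ω_c) = −85(ω_r−ω_c),  ω_s=0, ω_c=1
ω_r = 1 − (25/85)(0−1) = 22/17
ω_r/ω_c = 22/17

22/17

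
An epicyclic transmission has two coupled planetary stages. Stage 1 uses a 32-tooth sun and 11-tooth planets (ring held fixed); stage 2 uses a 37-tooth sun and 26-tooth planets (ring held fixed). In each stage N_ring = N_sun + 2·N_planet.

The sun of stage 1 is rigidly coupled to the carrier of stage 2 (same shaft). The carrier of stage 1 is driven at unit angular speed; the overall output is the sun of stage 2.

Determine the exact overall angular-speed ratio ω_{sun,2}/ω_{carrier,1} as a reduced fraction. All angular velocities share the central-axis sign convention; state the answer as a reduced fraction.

2709/296

Stage 1: N_ring = 32 + 2·11 = 54
Stage 1: 32(ω_s−ω_c) = −54(ω_r−ω_c),  ω_r=0, ω_c=1
Stage 1: ω_s = 1 − (54/32)(0−1) = 43/16
  ⇒ ω_s¹/ω_c¹ = 43/16
Stage 2: N_ring = 37 + 2·26 = 89
Stage 2: 37(ω_s−ω_c) = −89(ω_r−ω_c),  ω_r=0, ω_c=1
Stage 2: ω_s = 1 − (89/37)(0−1) = 126/37
  ⇒ ω_s²/ω_c² = 126/37
Coupling ω_c² = ω_s¹ ⇒ overall = 43/16 × 126/37 = 2709/296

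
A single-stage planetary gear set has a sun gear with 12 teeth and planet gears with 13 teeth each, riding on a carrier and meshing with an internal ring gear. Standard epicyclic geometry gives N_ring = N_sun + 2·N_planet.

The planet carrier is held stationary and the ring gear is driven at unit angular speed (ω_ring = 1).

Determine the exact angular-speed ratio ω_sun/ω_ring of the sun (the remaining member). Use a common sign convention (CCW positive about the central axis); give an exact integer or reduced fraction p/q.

N_ring = 12 + 2·13 = 38
12(ω_s−ω_c) = −38(ω_r−ω_c),  ω_c=0, ω_r=1
ω_s = 0 − (38/12)(1−0) = -19/6
ω_s/ω_r = -19/6

-19/6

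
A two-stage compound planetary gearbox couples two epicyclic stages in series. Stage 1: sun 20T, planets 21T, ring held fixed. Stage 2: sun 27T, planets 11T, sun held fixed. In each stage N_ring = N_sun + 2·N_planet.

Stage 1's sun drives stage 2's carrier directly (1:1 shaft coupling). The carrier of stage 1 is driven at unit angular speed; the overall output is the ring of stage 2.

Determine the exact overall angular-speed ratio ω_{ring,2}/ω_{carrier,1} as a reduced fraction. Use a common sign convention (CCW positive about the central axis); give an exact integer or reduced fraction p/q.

Stage 1: N_ring = 20 + 2·21 = 62
Stage 1: 20(ω_s−ω_c) = −62(ω_r−ω_c),  ω_r=0, ω_c=1
Stage 1: ω_s = 1 − (62/20)(0−1) = 41/10
  ⇒ ω_s¹/ω_c¹ = 41/10
Stage 2: N_ring = 27 + 2·11 = 49
Stage 2: 27(ω_s−ω_c) = −49(ω_r−ω_c),  ω_s=0, ω_c=1
Stage 2: ω_r = 1 − (27/49)(0−1) = 76/49
  ⇒ ω_r²/ω_c² = 76/49
Coupling ω_c² = ω_s¹ ⇒ overall = 41/10 × 76/49 = 1558/245

1558/245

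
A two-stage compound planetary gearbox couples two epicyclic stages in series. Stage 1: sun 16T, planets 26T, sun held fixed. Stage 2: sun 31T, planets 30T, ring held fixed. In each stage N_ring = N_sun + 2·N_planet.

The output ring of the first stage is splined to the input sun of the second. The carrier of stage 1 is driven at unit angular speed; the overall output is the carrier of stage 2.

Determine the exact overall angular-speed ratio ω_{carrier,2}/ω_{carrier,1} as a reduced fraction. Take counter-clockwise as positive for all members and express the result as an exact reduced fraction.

Stage 1: N_ring = 16 + 2·26 = 68
Stage 1: 16(ω_s−ω_c) = −68(ω_r−ω_c),  ω_s=0, ω_c=1
Stage 1: ω_r = 1 − (16/68)(0−1) = 21/17
  ⇒ ω_r¹/ω_c¹ = 21/17
Stage 2: N_ring = 31 + 2·30 = 91
Stage 2: 31(ω_s−ω_c) = −91(ω_r−ω_c),  ω_r=0, ω_s=1
Stage 2: 31(1−ω_c) = −91(0−ω_c)  ⇒  122ω_c = 31  ⇒  ω_c = 31/122
  ⇒ ω_c²/ω_s² = 31/122
Coupling ω_s² = ω_r¹ ⇒ overall = 21/17 × 31/122 = 651/2074

651/2074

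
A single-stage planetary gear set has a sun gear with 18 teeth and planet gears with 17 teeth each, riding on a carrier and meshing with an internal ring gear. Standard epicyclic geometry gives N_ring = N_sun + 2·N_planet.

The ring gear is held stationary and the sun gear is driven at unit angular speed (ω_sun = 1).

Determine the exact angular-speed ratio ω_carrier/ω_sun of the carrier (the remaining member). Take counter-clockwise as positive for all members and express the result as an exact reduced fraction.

9/35

N_ring = 18 + 2·17 = 52
18(ω_s−ω_c) = −52(ω_r−ω_c),  ω_r=0, ω_s=1
18(1−ω_c) = −52(0−ω_c)  ⇒  70ω_c = 18  ⇒  ω_c = 9/35
ω_c/ω_s = 9/35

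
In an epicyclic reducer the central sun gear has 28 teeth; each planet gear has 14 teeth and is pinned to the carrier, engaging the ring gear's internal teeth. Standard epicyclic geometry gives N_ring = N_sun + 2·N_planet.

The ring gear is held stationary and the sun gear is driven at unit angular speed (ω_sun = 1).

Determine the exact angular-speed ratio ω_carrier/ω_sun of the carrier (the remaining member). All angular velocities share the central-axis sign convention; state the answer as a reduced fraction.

1/3

N_ring = 28 + 2·14 = 56
28(ω_s−ω_c) = −56(ω_r−ω_c),  ω_r=0, ω_s=1
28(1−ω_c) = −56(0−ω_c)  ⇒  84ω_c = 28  ⇒  ω_c = 1/3
ω_c/ω_s = 1/3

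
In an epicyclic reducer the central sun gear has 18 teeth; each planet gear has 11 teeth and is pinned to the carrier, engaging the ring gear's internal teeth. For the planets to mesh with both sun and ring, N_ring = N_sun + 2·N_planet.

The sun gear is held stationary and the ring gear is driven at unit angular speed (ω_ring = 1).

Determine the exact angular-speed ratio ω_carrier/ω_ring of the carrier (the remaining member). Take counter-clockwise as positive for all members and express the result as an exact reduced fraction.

N_ring = 18 + 2·11 = 40
18(ω_s−ω_c) = −40(ω_r−ω_c),  ω_s=0, ω_r=1
18(0−ω_c) = −40(1−ω_c)  ⇒  58ω_c = 40  ⇒  ω_c = 20/29
ω_c/ω_r = 20/29

20/29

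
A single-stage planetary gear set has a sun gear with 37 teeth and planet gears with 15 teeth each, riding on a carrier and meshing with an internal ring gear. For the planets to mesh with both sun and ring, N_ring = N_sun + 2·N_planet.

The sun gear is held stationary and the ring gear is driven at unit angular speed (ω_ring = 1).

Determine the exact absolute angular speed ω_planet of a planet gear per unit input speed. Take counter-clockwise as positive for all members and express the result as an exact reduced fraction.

N_ring = 37 + 2·15 = 67
37(ω_s−ω_c) = −67(ω_r−ω_c),  ω_s=0, ω_r=1
37(0−ω_c) = −67(1−ω_c)  ⇒  104ω_c = 67  ⇒  ω_c = 67/104
sun–planet: 37·(0−67/104) = −15·(ω_p−ω_c)  ⇒  ω_p−ω_c = −(37/15)·(-67/104) = 2479/1560
ω_p = 67/104 + 2479/1560 = 67/30

67/30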